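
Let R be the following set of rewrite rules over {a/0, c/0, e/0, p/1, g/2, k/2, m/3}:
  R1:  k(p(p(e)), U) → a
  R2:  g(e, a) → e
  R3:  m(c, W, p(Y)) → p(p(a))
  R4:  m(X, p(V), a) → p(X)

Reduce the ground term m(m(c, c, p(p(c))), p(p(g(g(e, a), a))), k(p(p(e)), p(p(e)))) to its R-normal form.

p(p(p(a)))

1. m(m(c, c, p(p(c))), p(p(g(g(e, a), a))), k(p(p(e)), p(p(e))))  →  m(p(p(a)), p(p(g(g(e, a), a))), k(p(p(e)), p(p(e))))   [R3 at 1]
2. m(p(p(a)), p(p(g(g(e, a), a))), k(p(p(e)), p(p(e))))  →  m(p(p(a)), p(p(g(e, a))), k(p(p(e)), p(p(e))))   [R2 at 2.1.1.1]
3. m(p(p(a)), p(p(g(e, a))), k(p(p(e)), p(p(e))))  →  m(p(p(a)), p(p(e)), k(p(p(e)), p(p(e))))   [R2 at 2.1.1]
4. m(p(p(a)), p(p(e)), k(p(p(e)), p(p(e))))  →  m(p(p(a)), p(p(e)), a)   [R1 at 3]
5. m(p(p(a)), p(p(e)), a)  →  p(p(p(a)))   [R4 at ε]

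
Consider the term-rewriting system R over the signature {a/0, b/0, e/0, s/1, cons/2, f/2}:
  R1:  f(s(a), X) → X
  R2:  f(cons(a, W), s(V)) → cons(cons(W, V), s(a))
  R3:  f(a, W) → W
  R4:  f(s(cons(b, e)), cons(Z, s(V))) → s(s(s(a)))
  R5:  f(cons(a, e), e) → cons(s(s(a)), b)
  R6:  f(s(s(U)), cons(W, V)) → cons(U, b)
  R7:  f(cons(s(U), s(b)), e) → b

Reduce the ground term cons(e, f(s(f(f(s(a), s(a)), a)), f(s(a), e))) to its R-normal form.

1. cons(e, f(s(f(f(s(a), s(a)), a)), f(s(a), e)))  →  cons(e, f(s(f(s(a), a)), f(s(a), e)))   [R1 at 2.1.1.1]
2. cons(e, f(s(f(s(a), a)), f(s(a), e)))  →  cons(e, f(s(a), f(s(a), e)))   [R1 at 2.1.1]
3. cons(e, f(s(a), f(s(a), e)))  →  cons(e, f(s(a), e))   [R1 at 2]
4. cons(e, f(s(a), e))  →  cons(e, e)   [R1 at 2]

cons(e, e)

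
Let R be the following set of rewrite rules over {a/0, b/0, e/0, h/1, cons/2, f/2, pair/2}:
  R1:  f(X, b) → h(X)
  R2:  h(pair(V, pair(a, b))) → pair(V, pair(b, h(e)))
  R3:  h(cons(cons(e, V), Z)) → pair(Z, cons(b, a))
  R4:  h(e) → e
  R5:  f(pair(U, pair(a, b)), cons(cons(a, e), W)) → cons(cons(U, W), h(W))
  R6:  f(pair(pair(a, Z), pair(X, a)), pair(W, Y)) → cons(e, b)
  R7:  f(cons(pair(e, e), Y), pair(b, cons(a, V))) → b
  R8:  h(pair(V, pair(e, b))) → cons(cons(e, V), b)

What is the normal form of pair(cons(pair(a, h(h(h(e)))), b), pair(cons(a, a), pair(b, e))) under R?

1. pair(cons(pair(a, h(h(h(e)))), b), pair(cons(a, a), pair(b, e)))  →  pair(cons(pair(a, h(h(e))), b), pair(cons(a, a), pair(b, e)))   [R4 at 1.1.2.1.1]
2. pair(cons(pair(a, h(h(e))), b), pair(cons(a, a), pair(b, e)))  →  pair(cons(pair(a, h(e)), b), pair(cons(a, a), pair(b, e)))   [R4 at 1.1.2.1]
3. pair(cons(pair(a, h(e)), b), pair(cons(a, a), pair(b, e)))  →  pair(cons(pair(a, e), b), pair(cons(a, a), pair(b, e)))   [R4 at 1.1.2]

pair(cons(pair(a, e), b), pair(cons(a, a), pair(b, e)))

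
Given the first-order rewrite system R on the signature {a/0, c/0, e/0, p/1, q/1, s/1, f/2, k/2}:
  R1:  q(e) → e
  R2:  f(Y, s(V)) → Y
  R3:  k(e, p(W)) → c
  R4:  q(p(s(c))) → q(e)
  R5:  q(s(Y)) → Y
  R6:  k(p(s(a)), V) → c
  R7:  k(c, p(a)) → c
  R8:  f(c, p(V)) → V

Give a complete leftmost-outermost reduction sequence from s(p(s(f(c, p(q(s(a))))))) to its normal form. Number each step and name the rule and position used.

1. s(p(s(f(c, p(q(s(a)))))))  →  s(p(s(q(s(a)))))   [R8 at 1.1.1]
2. s(p(s(q(s(a)))))  →  s(p(s(a)))   [R5 at 1.1.1]

s(p(s(a)))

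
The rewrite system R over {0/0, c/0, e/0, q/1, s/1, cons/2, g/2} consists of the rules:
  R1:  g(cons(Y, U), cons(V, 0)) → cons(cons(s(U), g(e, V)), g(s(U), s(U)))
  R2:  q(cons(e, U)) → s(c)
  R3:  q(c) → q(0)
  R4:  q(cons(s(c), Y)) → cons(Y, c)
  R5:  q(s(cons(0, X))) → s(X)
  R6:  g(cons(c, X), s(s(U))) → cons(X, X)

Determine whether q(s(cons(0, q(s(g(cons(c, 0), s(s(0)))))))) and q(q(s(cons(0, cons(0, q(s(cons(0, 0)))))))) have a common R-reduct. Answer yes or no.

yes — NF(t₁) = s(s(0)), NF(t₂) = s(s(0))

Reduce t₁ = q(s(cons(0, q(s(g(cons(c, 0), s(s(0)))))))):
1. q(s(cons(0, q(s(g(cons(c, 0), s(s(0))))))))  →  s(q(s(g(cons(c, 0), s(s(0))))))   [R5 at ε]
2. s(q(s(g(cons(c, 0), s(s(0))))))  →  s(q(s(cons(0, 0))))   [R6 at 1.1.1]
3. s(q(s(cons(0, 0))))  →  s(s(0))   [R5 at 1]

Reduce t₂ = q(q(s(cons(0, cons(0, q(s(cons(0, 0)))))))):
1. q(q(s(cons(0, cons(0, q(s(cons(0, 0))))))))  →  q(s(cons(0, q(s(cons(0, 0))))))   [R5 at 1]
2. q(s(cons(0, q(s(cons(0, 0))))))  →  s(q(s(cons(0, 0))))   [R5 at ε]
3. s(q(s(cons(0, 0))))  →  s(s(0))   [R5 at 1]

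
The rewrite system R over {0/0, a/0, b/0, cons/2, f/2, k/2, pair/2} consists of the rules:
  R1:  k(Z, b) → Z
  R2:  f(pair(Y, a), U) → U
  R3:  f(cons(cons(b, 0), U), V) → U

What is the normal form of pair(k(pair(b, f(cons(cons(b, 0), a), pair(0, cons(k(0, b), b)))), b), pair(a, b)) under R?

pair(pair(b, a), pair(a, b))

1. pair(k(pair(b, f(cons(cons(b, 0), a), pair(0, cons(k(0, b), b)))), b), pair(a, b))  →  pair(pair(b, f(cons(cons(b, 0), a), pair(0, cons(k(0, b), b)))), pair(a, b))   [R1 at 1]
2. pair(pair(b, f(cons(cons(b, 0), a), pair(0, cons(k(0, b), b)))), pair(a, b))  →  pair(pair(b, a), pair(a, b))   [R3 at 1.2]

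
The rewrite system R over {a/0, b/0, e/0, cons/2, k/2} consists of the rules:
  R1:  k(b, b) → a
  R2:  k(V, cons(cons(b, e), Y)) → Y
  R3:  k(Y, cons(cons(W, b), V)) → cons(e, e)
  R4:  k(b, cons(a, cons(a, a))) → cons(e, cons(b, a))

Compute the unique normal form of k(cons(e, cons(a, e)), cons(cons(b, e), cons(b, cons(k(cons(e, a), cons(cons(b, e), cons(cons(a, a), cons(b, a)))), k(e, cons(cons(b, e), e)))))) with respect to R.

cons(b, cons(cons(cons(a, a), cons(b, a)), e))

1. k(cons(e, cons(a, e)), cons(cons(b, e), cons(b, cons(k(cons(e, a), cons(cons(b, e), cons(cons(a, a), cons(b, a)))), k(e, cons(cons(b, e), e))))))  →  cons(b, cons(k(cons(e, a), cons(cons(b, e), cons(cons(a, a), cons(b, a)))), k(e, cons(cons(b, e), e))))   [R2 at ε]
2. cons(b, cons(k(cons(e, a), cons(cons(b, e), cons(cons(a, a), cons(b, a)))), k(e, cons(cons(b, e), e))))  →  cons(b, cons(cons(cons(a, a), cons(b, a)), k(e, cons(cons(b, e), e))))   [R2 at 2.1]
3. cons(b, cons(cons(cons(a, a), cons(b, a)), k(e, cons(cons(b, e), e))))  →  cons(b, cons(cons(cons(a, a), cons(b, a)), e))   [R2 at 2.2]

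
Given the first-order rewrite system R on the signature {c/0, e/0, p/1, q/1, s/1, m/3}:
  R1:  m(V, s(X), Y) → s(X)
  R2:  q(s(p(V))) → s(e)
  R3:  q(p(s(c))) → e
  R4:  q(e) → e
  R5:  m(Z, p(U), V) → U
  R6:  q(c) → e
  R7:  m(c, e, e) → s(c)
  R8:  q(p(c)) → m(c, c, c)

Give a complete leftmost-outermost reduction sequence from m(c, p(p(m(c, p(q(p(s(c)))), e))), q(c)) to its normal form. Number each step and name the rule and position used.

p(e)

1. m(c, p(p(m(c, p(q(p(s(c)))), e))), q(c))  →  p(m(c, p(q(p(s(c)))), e))   [R5 at ε]
2. p(m(c, p(q(p(s(c)))), e))  →  p(q(p(s(c))))   [R5 at 1]
3. p(q(p(s(c))))  →  p(e)   [R3 at 1]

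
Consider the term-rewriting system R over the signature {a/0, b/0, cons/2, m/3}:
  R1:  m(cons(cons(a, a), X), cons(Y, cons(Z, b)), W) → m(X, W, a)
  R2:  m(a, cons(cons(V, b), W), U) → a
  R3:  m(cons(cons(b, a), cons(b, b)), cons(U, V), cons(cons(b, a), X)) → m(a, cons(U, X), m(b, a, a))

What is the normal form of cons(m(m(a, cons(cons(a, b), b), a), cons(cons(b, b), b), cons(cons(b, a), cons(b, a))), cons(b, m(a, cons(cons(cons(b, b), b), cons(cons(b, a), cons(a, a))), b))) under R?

1. cons(m(m(a, cons(cons(a, b), b), a), cons(cons(b, b), b), cons(cons(b, a), cons(b, a))), cons(b, m(a, cons(cons(cons(b, b), b), cons(cons(b, a), cons(a, a))), b)))  →  cons(m(a, cons(cons(b, b), b), cons(cons(b, a), cons(b, a))), cons(b, m(a, cons(cons(cons(b, b), b), cons(cons(b, a), cons(a, a))), b)))   [R2 at 1.1]
2. cons(m(a, cons(cons(b, b), b), cons(cons(b, a), cons(b, a))), cons(b, m(a, cons(cons(cons(b, b), b), cons(cons(b, a), cons(a, a))), b)))  →  cons(a, cons(b, m(a, cons(cons(cons(b, b), b), cons(cons(b, a), cons(a, a))), b)))   [R2 at 1]
3. cons(a, cons(b, m(a, cons(cons(cons(b, b), b), cons(cons(b, a), cons(a, a))), b)))  →  cons(a, cons(b, a))   [R2 at 2.2]

cons(a, cons(b, a))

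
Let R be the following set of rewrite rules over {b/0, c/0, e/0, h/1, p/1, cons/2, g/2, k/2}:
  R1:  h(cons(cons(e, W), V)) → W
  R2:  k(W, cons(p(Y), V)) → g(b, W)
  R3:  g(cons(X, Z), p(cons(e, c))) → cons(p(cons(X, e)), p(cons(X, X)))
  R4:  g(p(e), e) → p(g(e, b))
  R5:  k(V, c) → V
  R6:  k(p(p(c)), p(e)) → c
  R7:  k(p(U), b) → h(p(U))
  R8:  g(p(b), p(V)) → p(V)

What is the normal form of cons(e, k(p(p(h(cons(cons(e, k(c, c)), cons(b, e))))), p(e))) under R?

1. cons(e, k(p(p(h(cons(cons(e, k(c, c)), cons(b, e))))), p(e)))  →  cons(e, k(p(p(k(c, c))), p(e)))   [R1 at 2.1.1.1]
2. cons(e, k(p(p(k(c, c))), p(e)))  →  cons(e, k(p(p(c)), p(e)))   [R5 at 2.1.1.1]
3. cons(e, k(p(p(c)), p(e)))  →  cons(e, c)   [R6 at 2]

cons(e, c)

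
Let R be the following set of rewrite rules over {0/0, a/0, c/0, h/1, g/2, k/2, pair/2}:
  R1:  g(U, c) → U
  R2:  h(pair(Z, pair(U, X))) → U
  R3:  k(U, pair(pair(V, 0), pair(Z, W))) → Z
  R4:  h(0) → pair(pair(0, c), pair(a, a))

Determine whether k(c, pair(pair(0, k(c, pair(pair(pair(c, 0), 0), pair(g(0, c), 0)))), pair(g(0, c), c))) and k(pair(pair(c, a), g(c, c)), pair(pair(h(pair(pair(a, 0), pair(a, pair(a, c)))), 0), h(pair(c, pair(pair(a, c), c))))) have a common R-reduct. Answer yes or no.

Reduce t₁ = k(c, pair(pair(0, k(c, pair(pair(pair(c, 0), 0), pair(g(0, c), 0)))), pair(g(0, c), c))):
1. k(c, pair(pair(0, k(c, pair(pair(pair(c, 0), 0), pair(g(0, c), 0)))), pair(g(0, c), c)))  →  k(c, pair(pair(0, g(0, c)), pair(g(0, c), c)))   [R3 at 2.1.2]
2. k(c, pair(pair(0, g(0, c)), pair(g(0, c), c)))  →  k(c, pair(pair(0, 0), pair(g(0, c), c)))   [R1 at 2.1.2]
3. k(c, pair(pair(0, 0), pair(g(0, c), c)))  →  g(0, c)   [R3 at ε]
4. g(0, c)  →  0   [R1 at ε]

Reduce t₂ = k(pair(pair(c, a), g(c, c)), pair(pair(h(pair(pair(a, 0), pair(a, pair(a, c)))), 0), h(pair(c, pair(pair(a, c), c))))):
1. k(pair(pair(c, a), g(c, c)), pair(pair(h(pair(pair(a, 0), pair(a, pair(a, c)))), 0), h(pair(c, pair(pair(a, c), c)))))  →  k(pair(pair(c, a), c), pair(pair(h(pair(pair(a, 0), pair(a, pair(a, c)))), 0), h(pair(c, pair(pair(a, c), c)))))   [R1 at 1.2]
2. k(pair(pair(c, a), c), pair(pair(h(pair(pair(a, 0), pair(a, pair(a, c)))), 0), h(pair(c, pair(pair(a, c), c)))))  →  k(pair(pair(c, a), c), pair(pair(a, 0), h(pair(c, pair(pair(a, c), c)))))   [R2 at 2.1.1]
3. k(pair(pair(c, a), c), pair(pair(a, 0), h(pair(c, pair(pair(a, c), c)))))  →  k(pair(pair(c, a), c), pair(pair(a, 0), pair(a, c)))   [R2 at 2.2]
4. k(pair(pair(c, a), c), pair(pair(a, 0), pair(a, c)))  →  a   [R3 at ε]

no — NF(t₁) = 0, NF(t₂) = a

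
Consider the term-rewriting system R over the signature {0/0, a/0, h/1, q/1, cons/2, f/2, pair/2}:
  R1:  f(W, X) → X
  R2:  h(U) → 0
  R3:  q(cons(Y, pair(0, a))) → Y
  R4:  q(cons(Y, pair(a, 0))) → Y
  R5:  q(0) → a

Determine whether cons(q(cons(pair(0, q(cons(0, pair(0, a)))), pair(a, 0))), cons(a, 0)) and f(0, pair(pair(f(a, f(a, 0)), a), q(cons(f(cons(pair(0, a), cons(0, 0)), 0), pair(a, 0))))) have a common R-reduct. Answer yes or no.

Reduce t₁ = cons(q(cons(pair(0, q(cons(0, pair(0, a)))), pair(a, 0))), cons(a, 0)):
1. cons(q(cons(pair(0, q(cons(0, pair(0, a)))), pair(a, 0))), cons(a, 0))  →  cons(pair(0, q(cons(0, pair(0, a)))), cons(a, 0))   [R4 at 1]
2. cons(pair(0, q(cons(0, pair(0, a)))), cons(a, 0))  →  cons(pair(0, 0), cons(a, 0))   [R3 at 1.2]

Reduce t₂ = f(0, pair(pair(f(a, f(a, 0)), a), q(cons(f(cons(pair(0, a), cons(0, 0)), 0), pair(a, 0))))):
1. f(0, pair(pair(f(a, f(a, 0)), a), q(cons(f(cons(pair(0, a), cons(0, 0)), 0), pair(a, 0)))))  →  pair(pair(f(a, f(a, 0)), a), q(cons(f(cons(pair(0, a), cons(0, 0)), 0), pair(a, 0))))   [R1 at ε]
2. pair(pair(f(a, f(a, 0)), a), q(cons(f(cons(pair(0, a), cons(0, 0)), 0), pair(a, 0))))  →  pair(pair(f(a, 0), a), q(cons(f(cons(pair(0, a), cons(0, 0)), 0), pair(a, 0))))   [R1 at 1.1]
3. pair(pair(f(a, 0), a), q(cons(f(cons(pair(0, a), cons(0, 0)), 0), pair(a, 0))))  →  pair(pair(0, a), q(cons(f(cons(pair(0, a), cons(0, 0)), 0), pair(a, 0))))   [R1 at 1.1]
4. pair(pair(0, a), q(cons(f(cons(pair(0, a), cons(0, 0)), 0), pair(a, 0))))  →  pair(pair(0, a), f(cons(pair(0, a), cons(0, 0)), 0))   [R4 at 2]
5. pair(pair(0, a), f(cons(pair(0, a), cons(0, 0)), 0))  →  pair(pair(0, a), 0)   [R1 at 2]

no — NF(t₁) = cons(pair(0, 0), cons(a, 0)), NF(t₂) = pair(pair(0, a), 0)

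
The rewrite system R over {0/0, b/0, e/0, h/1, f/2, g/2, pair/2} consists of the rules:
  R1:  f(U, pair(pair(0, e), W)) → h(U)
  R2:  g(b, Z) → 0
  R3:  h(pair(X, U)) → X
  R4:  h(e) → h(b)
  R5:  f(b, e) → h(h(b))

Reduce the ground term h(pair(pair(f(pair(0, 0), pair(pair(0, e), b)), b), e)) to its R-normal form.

1. h(pair(pair(f(pair(0, 0), pair(pair(0, e), b)), b), e))  →  pair(f(pair(0, 0), pair(pair(0, e), b)), b)   [R3 at ε]
2. pair(f(pair(0, 0), pair(pair(0, e), b)), b)  →  pair(h(pair(0, 0)), b)   [R1 at 1]
3. pair(h(pair(0, 0)), b)  →  pair(0, b)   [R3 at 1]

pair(0, b)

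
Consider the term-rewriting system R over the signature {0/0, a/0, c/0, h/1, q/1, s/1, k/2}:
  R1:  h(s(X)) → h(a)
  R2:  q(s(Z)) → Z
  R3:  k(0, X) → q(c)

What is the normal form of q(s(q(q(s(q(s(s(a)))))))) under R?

a

1. q(s(q(q(s(q(s(s(a))))))))  →  q(q(s(q(s(s(a))))))   [R2 at ε]
2. q(q(s(q(s(s(a))))))  →  q(q(s(s(a))))   [R2 at 1]
3. q(q(s(s(a))))  →  q(s(a))   [R2 at 1]
4. q(s(a))  →  a   [R2 at ε]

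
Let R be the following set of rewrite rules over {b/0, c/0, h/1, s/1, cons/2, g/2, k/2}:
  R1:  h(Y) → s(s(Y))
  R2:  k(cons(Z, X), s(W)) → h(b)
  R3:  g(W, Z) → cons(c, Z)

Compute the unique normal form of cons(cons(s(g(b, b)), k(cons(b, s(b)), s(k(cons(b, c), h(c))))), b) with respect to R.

cons(cons(s(cons(c, b)), s(s(b))), b)

1. cons(cons(s(g(b, b)), k(cons(b, s(b)), s(k(cons(b, c), h(c))))), b)  →  cons(cons(s(cons(c, b)), k(cons(b, s(b)), s(k(cons(b, c), h(c))))), b)   [R3 at 1.1.1]
2. cons(cons(s(cons(c, b)), k(cons(b, s(b)), s(k(cons(b, c), h(c))))), b)  →  cons(cons(s(cons(c, b)), h(b)), b)   [R2 at 1.2]
3. cons(cons(s(cons(c, b)), h(b)), b)  →  cons(cons(s(cons(c, b)), s(s(b))), b)   [R1 at 1.2]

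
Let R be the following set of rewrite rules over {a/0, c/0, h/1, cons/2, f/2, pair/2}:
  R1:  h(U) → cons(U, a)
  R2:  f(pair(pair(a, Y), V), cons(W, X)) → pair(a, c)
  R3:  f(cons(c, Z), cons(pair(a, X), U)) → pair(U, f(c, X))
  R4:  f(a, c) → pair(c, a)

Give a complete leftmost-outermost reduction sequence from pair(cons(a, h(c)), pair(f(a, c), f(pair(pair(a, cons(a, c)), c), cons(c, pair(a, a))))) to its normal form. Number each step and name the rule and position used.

pair(cons(a, cons(c, a)), pair(pair(c, a), pair(a, c)))

1. pair(cons(a, h(c)), pair(f(a, c), f(pair(pair(a, cons(a, c)), c), cons(c, pair(a, a)))))  →  pair(cons(a, cons(c, a)), pair(f(a, c), f(pair(pair(a, cons(a, c)), c), cons(c, pair(a, a)))))   [R1 at 1.2]
2. pair(cons(a, cons(c, a)), pair(f(a, c), f(pair(pair(a, cons(a, c)), c), cons(c, pair(a, a)))))  →  pair(cons(a, cons(c, a)), pair(pair(c, a), f(pair(pair(a, cons(a, c)), c), cons(c, pair(a, a)))))   [R4 at 2.1]
3. pair(cons(a, cons(c, a)), pair(pair(c, a), f(pair(pair(a, cons(a, c)), c), cons(c, pair(a, a)))))  →  pair(cons(a, cons(c, a)), pair(pair(c, a), pair(a, c)))   [R2 at 2.2]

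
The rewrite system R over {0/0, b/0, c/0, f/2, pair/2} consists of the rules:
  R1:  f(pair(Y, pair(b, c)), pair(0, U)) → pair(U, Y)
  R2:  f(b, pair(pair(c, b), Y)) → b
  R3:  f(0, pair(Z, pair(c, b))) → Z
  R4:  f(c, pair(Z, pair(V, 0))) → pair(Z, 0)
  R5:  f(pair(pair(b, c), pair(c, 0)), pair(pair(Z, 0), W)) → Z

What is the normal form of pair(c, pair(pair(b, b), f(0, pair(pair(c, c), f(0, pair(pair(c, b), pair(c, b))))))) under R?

pair(c, pair(pair(b, b), pair(c, c)))

1. pair(c, pair(pair(b, b), f(0, pair(pair(c, c), f(0, pair(pair(c, b), pair(c, b)))))))  →  pair(c, pair(pair(b, b), f(0, pair(pair(c, c), pair(c, b)))))   [R3 at 2.2.2.2]
2. pair(c, pair(pair(b, b), f(0, pair(pair(c, c), pair(c, b)))))  →  pair(c, pair(pair(b, b), pair(c, c)))   [R3 at 2.2]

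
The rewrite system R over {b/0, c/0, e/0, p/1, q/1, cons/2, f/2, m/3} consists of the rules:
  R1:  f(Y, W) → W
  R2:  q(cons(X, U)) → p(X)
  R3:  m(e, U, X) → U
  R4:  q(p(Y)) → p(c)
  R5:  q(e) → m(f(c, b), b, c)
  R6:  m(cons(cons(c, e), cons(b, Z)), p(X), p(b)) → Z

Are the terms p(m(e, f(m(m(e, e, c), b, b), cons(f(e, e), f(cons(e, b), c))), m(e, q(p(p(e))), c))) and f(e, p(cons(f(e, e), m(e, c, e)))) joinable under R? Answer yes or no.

yes — NF(t₁) = p(cons(e, c)), NF(t₂) = p(cons(e, c))

Reduce t₁ = p(m(e, f(m(m(e, e, c), b, b), cons(f(e, e), f(cons(e, b), c))), m(e, q(p(p(e))), c))):
1. p(m(e, f(m(m(e, e, c), b, b), cons(f(e, e), f(cons(e, b), c))), m(e, q(p(p(e))), c)))  →  p(f(m(m(e, e, c), b, b), cons(f(e, e), f(cons(e, b), c))))   [R3 at 1]
2. p(f(m(m(e, e, c), b, b), cons(f(e, e), f(cons(e, b), c))))  →  p(cons(f(e, e), f(cons(e, b), c)))   [R1 at 1]
3. p(cons(f(e, e), f(cons(e, b), c)))  →  p(cons(e, f(cons(e, b), c)))   [R1 at 1.1]
4. p(cons(e, f(cons(e, b), c)))  →  p(cons(e, c))   [R1 at 1.2]

Reduce t₂ = f(e, p(cons(f(e, e), m(e, c, e)))):
1. f(e, p(cons(f(e, e), m(e, c, e))))  →  p(cons(f(e, e), m(e, c, e)))   [R1 at ε]
2. p(cons(f(e, e), m(e, c, e)))  →  p(cons(e, m(e, c, e)))   [R1 at 1.1]
3. p(cons(e, m(e, c, e)))  →  p(cons(e, c))   [R3 at 1.2]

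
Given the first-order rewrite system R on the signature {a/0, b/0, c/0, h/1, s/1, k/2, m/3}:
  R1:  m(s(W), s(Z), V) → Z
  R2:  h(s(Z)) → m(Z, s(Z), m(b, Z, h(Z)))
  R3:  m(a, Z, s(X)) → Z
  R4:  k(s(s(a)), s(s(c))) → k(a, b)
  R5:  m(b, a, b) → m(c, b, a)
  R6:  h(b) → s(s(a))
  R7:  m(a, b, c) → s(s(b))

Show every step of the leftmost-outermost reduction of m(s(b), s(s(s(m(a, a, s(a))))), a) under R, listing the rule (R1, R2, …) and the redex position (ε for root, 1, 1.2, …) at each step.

1. m(s(b), s(s(s(m(a, a, s(a))))), a)  →  s(s(m(a, a, s(a))))   [R1 at ε]
2. s(s(m(a, a, s(a))))  →  s(s(a))   [R3 at 1.1]

s(s(a))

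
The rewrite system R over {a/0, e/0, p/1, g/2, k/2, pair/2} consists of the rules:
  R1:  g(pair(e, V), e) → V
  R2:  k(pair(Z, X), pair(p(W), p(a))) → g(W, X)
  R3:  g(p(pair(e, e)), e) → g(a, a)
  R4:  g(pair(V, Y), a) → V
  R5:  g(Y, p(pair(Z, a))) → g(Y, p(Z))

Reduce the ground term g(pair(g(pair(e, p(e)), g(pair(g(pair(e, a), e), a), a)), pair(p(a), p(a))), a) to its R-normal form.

1. g(pair(g(pair(e, p(e)), g(pair(g(pair(e, a), e), a), a)), pair(p(a), p(a))), a)  →  g(pair(e, p(e)), g(pair(g(pair(e, a), e), a), a))   [R4 at ε]
2. g(pair(e, p(e)), g(pair(g(pair(e, a), e), a), a))  →  g(pair(e, p(e)), g(pair(e, a), e))   [R4 at 2]
3. g(pair(e, p(e)), g(pair(e, a), e))  →  g(pair(e, p(e)), a)   [R1 at 2]
4. g(pair(e, p(e)), a)  →  e   [R4 at ε]

e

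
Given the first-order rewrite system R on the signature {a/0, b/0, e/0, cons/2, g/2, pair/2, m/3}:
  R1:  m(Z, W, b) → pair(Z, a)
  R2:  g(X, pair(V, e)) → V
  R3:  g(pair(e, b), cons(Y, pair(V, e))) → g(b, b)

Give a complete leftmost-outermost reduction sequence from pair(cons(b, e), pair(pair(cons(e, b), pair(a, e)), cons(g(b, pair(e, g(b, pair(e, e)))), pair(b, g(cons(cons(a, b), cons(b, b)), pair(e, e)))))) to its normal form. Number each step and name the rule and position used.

pair(cons(b, e), pair(pair(cons(e, b), pair(a, e)), cons(e, pair(b, e))))

1. pair(cons(b, e), pair(pair(cons(e, b), pair(a, e)), cons(g(b, pair(e, g(b, pair(e, e)))), pair(b, g(cons(cons(a, b), cons(b, b)), pair(e, e))))))  →  pair(cons(b, e), pair(pair(cons(e, b), pair(a, e)), cons(g(b, pair(e, e)), pair(b, g(cons(cons(a, b), cons(b, b)), pair(e, e))))))   [R2 at 2.2.1.2.2]
2. pair(cons(b, e), pair(pair(cons(e, b), pair(a, e)), cons(g(b, pair(e, e)), pair(b, g(cons(cons(a, b), cons(b, b)), pair(e, e))))))  →  pair(cons(b, e), pair(pair(cons(e, b), pair(a, e)), cons(e, pair(b, g(cons(cons(a, b), cons(b, b)), pair(e, e))))))   [R2 at 2.2.1]
3. pair(cons(b, e), pair(pair(cons(e, b), pair(a, e)), cons(e, pair(b, g(cons(cons(a, b), cons(b, b)), pair(e, e))))))  →  pair(cons(b, e), pair(pair(cons(e, b), pair(a, e)), cons(e, pair(b, e))))   [R2 at 2.2.2.2]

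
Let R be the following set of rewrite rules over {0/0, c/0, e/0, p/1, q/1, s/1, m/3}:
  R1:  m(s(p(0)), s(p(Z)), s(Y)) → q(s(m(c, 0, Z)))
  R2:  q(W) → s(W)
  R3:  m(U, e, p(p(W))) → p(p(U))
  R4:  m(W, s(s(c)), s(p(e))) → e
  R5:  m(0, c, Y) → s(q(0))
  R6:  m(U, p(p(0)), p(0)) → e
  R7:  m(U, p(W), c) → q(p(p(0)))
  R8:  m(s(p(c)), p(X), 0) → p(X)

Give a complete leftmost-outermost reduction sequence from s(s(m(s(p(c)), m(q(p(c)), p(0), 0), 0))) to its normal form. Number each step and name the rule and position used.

s(s(p(0)))

1. s(s(m(s(p(c)), m(q(p(c)), p(0), 0), 0)))  →  s(s(m(s(p(c)), m(s(p(c)), p(0), 0), 0)))   [R2 at 1.1.2.1]
2. s(s(m(s(p(c)), m(s(p(c)), p(0), 0), 0)))  →  s(s(m(s(p(c)), p(0), 0)))   [R8 at 1.1.2]
3. s(s(m(s(p(c)), p(0), 0)))  →  s(s(p(0)))   [R8 at 1.1]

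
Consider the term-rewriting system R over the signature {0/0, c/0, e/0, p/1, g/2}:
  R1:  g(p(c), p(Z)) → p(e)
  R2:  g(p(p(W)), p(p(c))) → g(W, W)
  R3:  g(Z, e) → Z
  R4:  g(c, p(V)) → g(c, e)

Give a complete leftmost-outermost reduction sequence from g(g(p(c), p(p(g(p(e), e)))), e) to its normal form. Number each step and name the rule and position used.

1. g(g(p(c), p(p(g(p(e), e)))), e)  →  g(p(c), p(p(g(p(e), e))))   [R3 at ε]
2. g(p(c), p(p(g(p(e), e))))  →  p(e)   [R1 at ε]

p(e)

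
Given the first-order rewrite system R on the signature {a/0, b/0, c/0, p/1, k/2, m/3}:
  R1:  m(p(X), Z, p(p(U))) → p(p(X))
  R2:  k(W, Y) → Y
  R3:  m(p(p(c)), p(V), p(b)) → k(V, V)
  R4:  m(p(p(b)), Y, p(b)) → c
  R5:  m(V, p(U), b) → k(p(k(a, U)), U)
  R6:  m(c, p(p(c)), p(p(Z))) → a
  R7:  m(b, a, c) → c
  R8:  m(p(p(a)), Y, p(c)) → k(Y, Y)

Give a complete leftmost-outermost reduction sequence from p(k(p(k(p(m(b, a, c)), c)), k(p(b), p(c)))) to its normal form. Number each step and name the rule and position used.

1. p(k(p(k(p(m(b, a, c)), c)), k(p(b), p(c))))  →  p(k(p(b), p(c)))   [R2 at 1]
2. p(k(p(b), p(c)))  →  p(p(c))   [R2 at 1]

p(p(c))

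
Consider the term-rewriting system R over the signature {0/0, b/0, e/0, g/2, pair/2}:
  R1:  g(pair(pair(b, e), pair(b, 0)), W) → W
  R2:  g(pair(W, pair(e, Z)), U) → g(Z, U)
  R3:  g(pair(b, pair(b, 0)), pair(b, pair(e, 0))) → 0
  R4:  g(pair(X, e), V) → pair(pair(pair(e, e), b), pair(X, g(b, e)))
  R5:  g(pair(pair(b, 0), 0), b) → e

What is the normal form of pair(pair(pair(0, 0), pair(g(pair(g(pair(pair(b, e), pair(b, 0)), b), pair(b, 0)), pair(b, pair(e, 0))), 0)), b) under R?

1. pair(pair(pair(0, 0), pair(g(pair(g(pair(pair(b, e), pair(b, 0)), b), pair(b, 0)), pair(b, pair(e, 0))), 0)), b)  →  pair(pair(pair(0, 0), pair(g(pair(b, pair(b, 0)), pair(b, pair(e, 0))), 0)), b)   [R1 at 1.2.1.1.1]
2. pair(pair(pair(0, 0), pair(g(pair(b, pair(b, 0)), pair(b, pair(e, 0))), 0)), b)  →  pair(pair(pair(0, 0), pair(0, 0)), b)   [R3 at 1.2.1]

pair(pair(pair(0, 0), pair(0, 0)), b)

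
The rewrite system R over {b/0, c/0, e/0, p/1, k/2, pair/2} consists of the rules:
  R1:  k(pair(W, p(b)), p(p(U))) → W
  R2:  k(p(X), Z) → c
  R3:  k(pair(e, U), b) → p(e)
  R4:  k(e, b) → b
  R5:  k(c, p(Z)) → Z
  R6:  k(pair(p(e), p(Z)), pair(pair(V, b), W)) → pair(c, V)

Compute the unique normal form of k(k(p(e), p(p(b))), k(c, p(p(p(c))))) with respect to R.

p(c)

1. k(k(p(e), p(p(b))), k(c, p(p(p(c)))))  →  k(c, k(c, p(p(p(c)))))   [R2 at 1]
2. k(c, k(c, p(p(p(c)))))  →  k(c, p(p(c)))   [R5 at 2]
3. k(c, p(p(c)))  →  p(c)   [R5 at ε]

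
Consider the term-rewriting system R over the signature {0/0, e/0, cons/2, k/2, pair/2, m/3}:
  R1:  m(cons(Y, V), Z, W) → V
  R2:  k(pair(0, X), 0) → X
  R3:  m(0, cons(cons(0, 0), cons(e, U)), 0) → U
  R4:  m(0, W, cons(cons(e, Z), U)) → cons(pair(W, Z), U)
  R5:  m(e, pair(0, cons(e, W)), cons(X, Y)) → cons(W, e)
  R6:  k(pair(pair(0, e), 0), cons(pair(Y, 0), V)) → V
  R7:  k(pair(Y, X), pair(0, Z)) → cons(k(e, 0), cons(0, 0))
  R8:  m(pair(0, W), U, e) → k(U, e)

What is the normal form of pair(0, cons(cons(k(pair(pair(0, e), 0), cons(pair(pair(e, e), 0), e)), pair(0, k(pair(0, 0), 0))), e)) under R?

1. pair(0, cons(cons(k(pair(pair(0, e), 0), cons(pair(pair(e, e), 0), e)), pair(0, k(pair(0, 0), 0))), e))  →  pair(0, cons(cons(e, pair(0, k(pair(0, 0), 0))), e))   [R6 at 2.1.1]
2. pair(0, cons(cons(e, pair(0, k(pair(0, 0), 0))), e))  →  pair(0, cons(cons(e, pair(0, 0)), e))   [R2 at 2.1.2.2]

pair(0, cons(cons(e, pair(0, 0)), e))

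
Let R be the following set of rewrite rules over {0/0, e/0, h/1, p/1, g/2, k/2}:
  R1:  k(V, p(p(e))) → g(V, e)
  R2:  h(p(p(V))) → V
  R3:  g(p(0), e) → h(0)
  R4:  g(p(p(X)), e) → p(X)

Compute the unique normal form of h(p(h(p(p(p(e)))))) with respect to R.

e

1. h(p(h(p(p(p(e))))))  →  h(p(p(e)))   [R2 at 1.1]
2. h(p(p(e)))  →  e   [R2 at ε]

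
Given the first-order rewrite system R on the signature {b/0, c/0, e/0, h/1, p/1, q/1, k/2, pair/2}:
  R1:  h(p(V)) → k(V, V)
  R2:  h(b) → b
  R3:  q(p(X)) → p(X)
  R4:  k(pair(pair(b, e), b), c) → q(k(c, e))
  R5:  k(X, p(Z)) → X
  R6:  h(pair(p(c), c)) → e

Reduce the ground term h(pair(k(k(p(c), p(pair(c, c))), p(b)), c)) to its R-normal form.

e

1. h(pair(k(k(p(c), p(pair(c, c))), p(b)), c))  →  h(pair(k(p(c), p(pair(c, c))), c))   [R5 at 1.1]
2. h(pair(k(p(c), p(pair(c, c))), c))  →  h(pair(p(c), c))   [R5 at 1.1]
3. h(pair(p(c), c))  →  e   [R6 at ε]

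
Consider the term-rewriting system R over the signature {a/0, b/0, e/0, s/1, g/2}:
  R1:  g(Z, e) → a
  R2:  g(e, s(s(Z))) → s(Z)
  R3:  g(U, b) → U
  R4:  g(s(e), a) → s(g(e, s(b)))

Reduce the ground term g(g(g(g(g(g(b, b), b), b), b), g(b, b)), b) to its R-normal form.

1. g(g(g(g(g(g(b, b), b), b), b), g(b, b)), b)  →  g(g(g(g(g(b, b), b), b), b), g(b, b))   [R3 at ε]
2. g(g(g(g(g(b, b), b), b), b), g(b, b))  →  g(g(g(g(b, b), b), b), g(b, b))   [R3 at 1]
3. g(g(g(g(b, b), b), b), g(b, b))  →  g(g(g(b, b), b), g(b, b))   [R3 at 1]
4. g(g(g(b, b), b), g(b, b))  →  g(g(b, b), g(b, b))   [R3 at 1]
5. g(g(b, b), g(b, b))  →  g(b, g(b, b))   [R3 at 1]
6. g(b, g(b, b))  →  g(b, b)   [R3 at 2]
7. g(b, b)  →  b   [R3 at ε]

b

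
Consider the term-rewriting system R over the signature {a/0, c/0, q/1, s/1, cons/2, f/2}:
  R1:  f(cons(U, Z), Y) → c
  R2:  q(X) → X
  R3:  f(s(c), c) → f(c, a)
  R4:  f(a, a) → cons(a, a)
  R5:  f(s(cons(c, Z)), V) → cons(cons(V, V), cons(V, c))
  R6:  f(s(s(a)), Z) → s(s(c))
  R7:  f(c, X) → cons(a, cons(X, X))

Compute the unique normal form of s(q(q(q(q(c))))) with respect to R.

1. s(q(q(q(q(c)))))  →  s(q(q(q(c))))   [R2 at 1]
2. s(q(q(q(c))))  →  s(q(q(c)))   [R2 at 1]
3. s(q(q(c)))  →  s(q(c))   [R2 at 1]
4. s(q(c))  →  s(c)   [R2 at 1]

s(c)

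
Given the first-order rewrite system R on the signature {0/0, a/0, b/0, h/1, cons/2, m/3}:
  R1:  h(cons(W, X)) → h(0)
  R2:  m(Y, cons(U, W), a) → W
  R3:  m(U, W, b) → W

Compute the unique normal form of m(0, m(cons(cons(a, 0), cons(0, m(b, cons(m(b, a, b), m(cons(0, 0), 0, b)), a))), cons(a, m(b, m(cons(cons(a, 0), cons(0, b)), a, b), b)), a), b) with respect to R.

a

1. m(0, m(cons(cons(a, 0), cons(0, m(b, cons(m(b, a, b), m(cons(0, 0), 0, b)), a))), cons(a, m(b, m(cons(cons(a, 0), cons(0, b)), a, b), b)), a), b)  →  m(cons(cons(a, 0), cons(0, m(b, cons(m(b, a, b), m(cons(0, 0), 0, b)), a))), cons(a, m(b, m(cons(cons(a, 0), cons(0, b)), a, b), b)), a)   [R3 at ε]
2. m(cons(cons(a, 0), cons(0, m(b, cons(m(b, a, b), m(cons(0, 0), 0, b)), a))), cons(a, m(b, m(cons(cons(a, 0), cons(0, b)), a, b), b)), a)  →  m(b, m(cons(cons(a, 0), cons(0, b)), a, b), b)   [R2 at ε]
3. m(b, m(cons(cons(a, 0), cons(0, b)), a, b), b)  →  m(cons(cons(a, 0), cons(0, b)), a, b)   [R3 at ε]
4. m(cons(cons(a, 0), cons(0, b)), a, b)  →  a   [R3 at ε]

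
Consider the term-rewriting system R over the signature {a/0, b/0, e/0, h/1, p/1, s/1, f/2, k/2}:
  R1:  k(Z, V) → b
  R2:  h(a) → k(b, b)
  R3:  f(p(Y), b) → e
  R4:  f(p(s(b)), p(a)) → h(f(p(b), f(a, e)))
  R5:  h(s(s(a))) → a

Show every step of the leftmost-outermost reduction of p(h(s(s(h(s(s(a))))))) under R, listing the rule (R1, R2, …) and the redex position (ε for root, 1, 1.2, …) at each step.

1. p(h(s(s(h(s(s(a)))))))  →  p(h(s(s(a))))   [R5 at 1.1.1.1]
2. p(h(s(s(a))))  →  p(a)   [R5 at 1]

p(a)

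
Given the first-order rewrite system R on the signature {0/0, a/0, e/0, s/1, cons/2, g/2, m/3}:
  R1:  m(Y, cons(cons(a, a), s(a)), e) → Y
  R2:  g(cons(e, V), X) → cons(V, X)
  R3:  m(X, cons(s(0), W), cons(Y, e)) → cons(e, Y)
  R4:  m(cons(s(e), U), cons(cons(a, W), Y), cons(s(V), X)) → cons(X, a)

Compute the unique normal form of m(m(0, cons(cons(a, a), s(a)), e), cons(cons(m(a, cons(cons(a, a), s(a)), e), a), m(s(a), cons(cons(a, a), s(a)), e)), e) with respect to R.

1. m(m(0, cons(cons(a, a), s(a)), e), cons(cons(m(a, cons(cons(a, a), s(a)), e), a), m(s(a), cons(cons(a, a), s(a)), e)), e)  →  m(0, cons(cons(m(a, cons(cons(a, a), s(a)), e), a), m(s(a), cons(cons(a, a), s(a)), e)), e)   [R1 at 1]
2. m(0, cons(cons(m(a, cons(cons(a, a), s(a)), e), a), m(s(a), cons(cons(a, a), s(a)), e)), e)  →  m(0, cons(cons(a, a), m(s(a), cons(cons(a, a), s(a)), e)), e)   [R1 at 2.1.1]
3. m(0, cons(cons(a, a), m(s(a), cons(cons(a, a), s(a)), e)), e)  →  m(0, cons(cons(a, a), s(a)), e)   [R1 at 2.2]
4. m(0, cons(cons(a, a), s(a)), e)  →  0   [R1 at ε]

0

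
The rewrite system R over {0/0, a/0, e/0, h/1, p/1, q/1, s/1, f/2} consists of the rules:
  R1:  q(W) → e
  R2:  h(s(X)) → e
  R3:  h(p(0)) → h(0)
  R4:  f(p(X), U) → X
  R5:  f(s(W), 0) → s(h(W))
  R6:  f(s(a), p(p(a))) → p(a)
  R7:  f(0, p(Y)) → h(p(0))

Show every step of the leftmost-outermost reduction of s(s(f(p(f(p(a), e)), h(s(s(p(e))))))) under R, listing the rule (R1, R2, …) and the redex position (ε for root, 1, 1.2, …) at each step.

s(s(a))

1. s(s(f(p(f(p(a), e)), h(s(s(p(e)))))))  →  s(s(f(p(a), e)))   [R4 at 1.1]
2. s(s(f(p(a), e)))  →  s(s(a))   [R4 at 1.1]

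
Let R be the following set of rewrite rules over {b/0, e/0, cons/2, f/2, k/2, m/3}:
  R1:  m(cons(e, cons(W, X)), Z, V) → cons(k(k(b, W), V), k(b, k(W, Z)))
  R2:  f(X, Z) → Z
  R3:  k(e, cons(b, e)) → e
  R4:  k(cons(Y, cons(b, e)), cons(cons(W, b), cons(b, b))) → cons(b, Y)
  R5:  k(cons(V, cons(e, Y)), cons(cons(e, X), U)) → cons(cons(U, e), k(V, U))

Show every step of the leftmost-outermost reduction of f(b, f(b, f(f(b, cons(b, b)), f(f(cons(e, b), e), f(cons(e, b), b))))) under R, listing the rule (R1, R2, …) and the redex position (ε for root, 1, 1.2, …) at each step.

1. f(b, f(b, f(f(b, cons(b, b)), f(f(cons(e, b), e), f(cons(e, b), b)))))  →  f(b, f(f(b, cons(b, b)), f(f(cons(e, b), e), f(cons(e, b), b))))   [R2 at ε]
2. f(b, f(f(b, cons(b, b)), f(f(cons(e, b), e), f(cons(e, b), b))))  →  f(f(b, cons(b, b)), f(f(cons(e, b), e), f(cons(e, b), b)))   [R2 at ε]
3. f(f(b, cons(b, b)), f(f(cons(e, b), e), f(cons(e, b), b)))  →  f(f(cons(e, b), e), f(cons(e, b), b))   [R2 at ε]
4. f(f(cons(e, b), e), f(cons(e, b), b))  →  f(cons(e, b), b)   [R2 at ε]
5. f(cons(e, b), b)  →  b   [R2 at ε]

b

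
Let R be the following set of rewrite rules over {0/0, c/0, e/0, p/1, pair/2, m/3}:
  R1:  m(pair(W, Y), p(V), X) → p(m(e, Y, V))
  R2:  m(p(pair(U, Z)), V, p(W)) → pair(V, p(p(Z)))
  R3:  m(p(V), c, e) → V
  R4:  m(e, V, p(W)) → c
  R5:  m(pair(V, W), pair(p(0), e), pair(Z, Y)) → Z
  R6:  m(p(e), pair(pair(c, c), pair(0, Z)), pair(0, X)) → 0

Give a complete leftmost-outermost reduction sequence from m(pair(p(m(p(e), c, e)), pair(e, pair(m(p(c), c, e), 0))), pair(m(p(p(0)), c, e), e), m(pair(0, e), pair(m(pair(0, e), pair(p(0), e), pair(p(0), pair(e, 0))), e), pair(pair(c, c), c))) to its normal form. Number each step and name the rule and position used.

1. m(pair(p(m(p(e), c, e)), pair(e, pair(m(p(c), c, e), 0))), pair(m(p(p(0)), c, e), e), m(pair(0, e), pair(m(pair(0, e), pair(p(0), e), pair(p(0), pair(e, 0))), e), pair(pair(c, c), c)))  →  m(pair(p(e), pair(e, pair(m(p(c), c, e), 0))), pair(m(p(p(0)), c, e), e), m(pair(0, e), pair(m(pair(0, e), pair(p(0), e), pair(p(0), pair(e, 0))), e), pair(pair(c, c), c)))   [R3 at 1.1.1]
2. m(pair(p(e), pair(e, pair(m(p(c), c, e), 0))), pair(m(p(p(0)), c, e), e), m(pair(0, e), pair(m(pair(0, e), pair(p(0), e), pair(p(0), pair(e, 0))), e), pair(pair(c, c), c)))  →  m(pair(p(e), pair(e, pair(c, 0))), pair(m(p(p(0)), c, e), e), m(pair(0, e), pair(m(pair(0, e), pair(p(0), e), pair(p(0), pair(e, 0))), e), pair(pair(c, c), c)))   [R3 at 1.2.2.1]
3. m(pair(p(e), pair(e, pair(c, 0))), pair(m(p(p(0)), c, e), e), m(pair(0, e), pair(m(pair(0, e), pair(p(0), e), pair(p(0), pair(e, 0))), e), pair(pair(c, c), c)))  →  m(pair(p(e), pair(e, pair(c, 0))), pair(p(0), e), m(pair(0, e), pair(m(pair(0, e), pair(p(0), e), pair(p(0), pair(e, 0))), e), pair(pair(c, c), c)))   [R3 at 2.1]
4. m(pair(p(e), pair(e, pair(c, 0))), pair(p(0), e), m(pair(0, e), pair(m(pair(0, e), pair(p(0), e), pair(p(0), pair(e, 0))), e), pair(pair(c, c), c)))  →  m(pair(p(e), pair(e, pair(c, 0))), pair(p(0), e), m(pair(0, e), pair(p(0), e), pair(pair(c, c), c)))   [R5 at 3.2.1]
5. m(pair(p(e), pair(e, pair(c, 0))), pair(p(0), e), m(pair(0, e), pair(p(0), e), pair(pair(c, c), c)))  →  m(pair(p(e), pair(e, pair(c, 0))), pair(p(0), e), pair(c, c))   [R5 at 3]
6. m(pair(p(e), pair(e, pair(c, 0))), pair(p(0), e), pair(c, c))  →  c   [R5 at ε]

c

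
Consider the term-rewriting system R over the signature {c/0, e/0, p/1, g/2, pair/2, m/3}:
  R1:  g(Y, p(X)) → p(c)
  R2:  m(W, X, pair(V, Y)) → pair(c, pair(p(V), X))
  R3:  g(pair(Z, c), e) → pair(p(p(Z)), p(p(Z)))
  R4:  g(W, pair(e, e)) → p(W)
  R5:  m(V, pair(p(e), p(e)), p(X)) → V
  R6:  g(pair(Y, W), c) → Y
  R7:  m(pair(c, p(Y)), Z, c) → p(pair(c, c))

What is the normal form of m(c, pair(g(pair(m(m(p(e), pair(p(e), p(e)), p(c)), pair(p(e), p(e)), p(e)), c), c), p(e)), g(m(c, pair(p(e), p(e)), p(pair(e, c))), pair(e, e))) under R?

1. m(c, pair(g(pair(m(m(p(e), pair(p(e), p(e)), p(c)), pair(p(e), p(e)), p(e)), c), c), p(e)), g(m(c, pair(p(e), p(e)), p(pair(e, c))), pair(e, e)))  →  m(c, pair(m(m(p(e), pair(p(e), p(e)), p(c)), pair(p(e), p(e)), p(e)), p(e)), g(m(c, pair(p(e), p(e)), p(pair(e, c))), pair(e, e)))   [R6 at 2.1]
2. m(c, pair(m(m(p(e), pair(p(e), p(e)), p(c)), pair(p(e), p(e)), p(e)), p(e)), g(m(c, pair(p(e), p(e)), p(pair(e, c))), pair(e, e)))  →  m(c, pair(m(p(e), pair(p(e), p(e)), p(c)), p(e)), g(m(c, pair(p(e), p(e)), p(pair(e, c))), pair(e, e)))   [R5 at 2.1]
3. m(c, pair(m(p(e), pair(p(e), p(e)), p(c)), p(e)), g(m(c, pair(p(e), p(e)), p(pair(e, c))), pair(e, e)))  →  m(c, pair(p(e), p(e)), g(m(c, pair(p(e), p(e)), p(pair(e, c))), pair(e, e)))   [R5 at 2.1]
4. m(c, pair(p(e), p(e)), g(m(c, pair(p(e), p(e)), p(pair(e, c))), pair(e, e)))  →  m(c, pair(p(e), p(e)), p(m(c, pair(p(e), p(e)), p(pair(e, c)))))   [R4 at 3]
5. m(c, pair(p(e), p(e)), p(m(c, pair(p(e), p(e)), p(pair(e, c)))))  →  c   [R5 at ε]

c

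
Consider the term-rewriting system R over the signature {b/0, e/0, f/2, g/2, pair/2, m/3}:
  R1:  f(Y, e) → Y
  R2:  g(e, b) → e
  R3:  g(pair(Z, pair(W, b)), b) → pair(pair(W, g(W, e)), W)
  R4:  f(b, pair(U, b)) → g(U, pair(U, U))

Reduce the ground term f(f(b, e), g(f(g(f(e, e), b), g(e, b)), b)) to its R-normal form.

b

1. f(f(b, e), g(f(g(f(e, e), b), g(e, b)), b))  →  f(b, g(f(g(f(e, e), b), g(e, b)), b))   [R1 at 1]
2. f(b, g(f(g(f(e, e), b), g(e, b)), b))  →  f(b, g(f(g(e, b), g(e, b)), b))   [R1 at 2.1.1.1]
3. f(b, g(f(g(e, b), g(e, b)), b))  →  f(b, g(f(e, g(e, b)), b))   [R2 at 2.1.1]
4. f(b, g(f(e, g(e, b)), b))  →  f(b, g(f(e, e), b))   [R2 at 2.1.2]
5. f(b, g(f(e, e), b))  →  f(b, g(e, b))   [R1 at 2.1]
6. f(b, g(e, b))  →  f(b, e)   [R2 at 2]
7. f(b, e)  →  b   [R1 at ε]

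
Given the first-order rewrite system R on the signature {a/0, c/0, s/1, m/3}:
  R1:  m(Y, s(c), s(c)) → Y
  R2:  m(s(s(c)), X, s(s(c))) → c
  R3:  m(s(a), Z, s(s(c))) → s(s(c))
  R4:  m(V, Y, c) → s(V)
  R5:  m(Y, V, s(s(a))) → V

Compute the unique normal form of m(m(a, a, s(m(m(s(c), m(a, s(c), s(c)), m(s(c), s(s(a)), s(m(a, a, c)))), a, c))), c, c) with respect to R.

1. m(m(a, a, s(m(m(s(c), m(a, s(c), s(c)), m(s(c), s(s(a)), s(m(a, a, c)))), a, c))), c, c)  →  s(m(a, a, s(m(m(s(c), m(a, s(c), s(c)), m(s(c), s(s(a)), s(m(a, a, c)))), a, c))))   [R4 at ε]
2. s(m(a, a, s(m(m(s(c), m(a, s(c), s(c)), m(s(c), s(s(a)), s(m(a, a, c)))), a, c))))  →  s(m(a, a, s(s(m(s(c), m(a, s(c), s(c)), m(s(c), s(s(a)), s(m(a, a, c))))))))   [R4 at 1.3.1]
3. s(m(a, a, s(s(m(s(c), m(a, s(c), s(c)), m(s(c), s(s(a)), s(m(a, a, c))))))))  →  s(m(a, a, s(s(m(s(c), a, m(s(c), s(s(a)), s(m(a, a, c))))))))   [R1 at 1.3.1.1.2]
4. s(m(a, a, s(s(m(s(c), a, m(s(c), s(s(a)), s(m(a, a, c))))))))  →  s(m(a, a, s(s(m(s(c), a, m(s(c), s(s(a)), s(s(a))))))))   [R4 at 1.3.1.1.3.3.1]
5. s(m(a, a, s(s(m(s(c), a, m(s(c), s(s(a)), s(s(a))))))))  →  s(m(a, a, s(s(m(s(c), a, s(s(a)))))))   [R5 at 1.3.1.1.3]
6. s(m(a, a, s(s(m(s(c), a, s(s(a)))))))  →  s(m(a, a, s(s(a))))   [R5 at 1.3.1.1]
7. s(m(a, a, s(s(a))))  →  s(a)   [R5 at 1]

s(a)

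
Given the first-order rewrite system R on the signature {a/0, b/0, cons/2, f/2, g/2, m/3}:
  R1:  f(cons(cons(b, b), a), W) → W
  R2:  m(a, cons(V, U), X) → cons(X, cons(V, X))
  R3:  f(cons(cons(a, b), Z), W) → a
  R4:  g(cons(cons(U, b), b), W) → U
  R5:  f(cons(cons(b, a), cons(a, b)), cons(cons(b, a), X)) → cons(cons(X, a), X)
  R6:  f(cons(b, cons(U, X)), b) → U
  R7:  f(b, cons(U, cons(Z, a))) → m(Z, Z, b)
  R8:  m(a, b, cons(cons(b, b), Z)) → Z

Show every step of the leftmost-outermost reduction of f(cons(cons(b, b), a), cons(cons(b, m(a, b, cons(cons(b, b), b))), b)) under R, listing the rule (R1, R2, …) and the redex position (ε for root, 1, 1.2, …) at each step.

cons(cons(b, b), b)

1. f(cons(cons(b, b), a), cons(cons(b, m(a, b, cons(cons(b, b), b))), b))  →  cons(cons(b, m(a, b, cons(cons(b, b), b))), b)   [R1 at ε]
2. cons(cons(b, m(a, b, cons(cons(b, b), b))), b)  →  cons(cons(b, b), b)   [R8 at 1.2]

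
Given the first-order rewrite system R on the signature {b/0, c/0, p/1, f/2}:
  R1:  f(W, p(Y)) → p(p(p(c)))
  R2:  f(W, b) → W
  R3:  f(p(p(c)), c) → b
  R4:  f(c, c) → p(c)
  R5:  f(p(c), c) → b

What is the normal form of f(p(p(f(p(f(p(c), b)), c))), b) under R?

1. f(p(p(f(p(f(p(c), b)), c))), b)  →  p(p(f(p(f(p(c), b)), c)))   [R2 at ε]
2. p(p(f(p(f(p(c), b)), c)))  →  p(p(f(p(p(c)), c)))   [R2 at 1.1.1.1]
3. p(p(f(p(p(c)), c)))  →  p(p(b))   [R3 at 1.1]

p(p(b))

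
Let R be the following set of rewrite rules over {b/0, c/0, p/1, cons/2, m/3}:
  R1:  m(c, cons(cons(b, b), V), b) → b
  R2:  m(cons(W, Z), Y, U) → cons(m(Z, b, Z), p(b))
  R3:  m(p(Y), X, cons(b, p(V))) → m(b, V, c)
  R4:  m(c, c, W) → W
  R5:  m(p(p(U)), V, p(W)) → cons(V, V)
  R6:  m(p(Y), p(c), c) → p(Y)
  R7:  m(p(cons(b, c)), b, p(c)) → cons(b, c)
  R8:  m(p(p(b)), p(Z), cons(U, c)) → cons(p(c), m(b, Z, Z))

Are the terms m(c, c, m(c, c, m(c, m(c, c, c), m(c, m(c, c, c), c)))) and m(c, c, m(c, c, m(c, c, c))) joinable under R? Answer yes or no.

yes — NF(t₁) = c, NF(t₂) = c

Reduce t₁ = m(c, c, m(c, c, m(c, m(c, c, c), m(c, m(c, c, c), c)))):
1. m(c, c, m(c, c, m(c, m(c, c, c), m(c, m(c, c, c), c))))  →  m(c, c, m(c, m(c, c, c), m(c, m(c, c, c), c)))   [R4 at ε]
2. m(c, c, m(c, m(c, c, c), m(c, m(c, c, c), c)))  →  m(c, m(c, c, c), m(c, m(c, c, c), c))   [R4 at ε]
3. m(c, m(c, c, c), m(c, m(c, c, c), c))  →  m(c, c, m(c, m(c, c, c), c))   [R4 at 2]
4. m(c, c, m(c, m(c, c, c), c))  →  m(c, m(c, c, c), c)   [R4 at ε]
5. m(c, m(c, c, c), c)  →  m(c, c, c)   [R4 at 2]
6. m(c, c, c)  →  c   [R4 at ε]

Reduce t₂ = m(c, c, m(c, c, m(c, c, c))):
1. m(c, c, m(c, c, m(c, c, c)))  →  m(c, c, m(c, c, c))   [R4 at ε]
2. m(c, c, m(c, c, c))  →  m(c, c, c)   [R4 at ε]
3. m(c, c, c)  →  c   [R4 at ε]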